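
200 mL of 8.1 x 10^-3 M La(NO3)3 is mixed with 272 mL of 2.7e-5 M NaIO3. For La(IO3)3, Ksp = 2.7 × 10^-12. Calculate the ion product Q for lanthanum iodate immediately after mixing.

Total volume = 200 + 272 = 472 mL.
[La^3+] = 8.1 × 10^-3 × (200/472) = 3.43 × 10^-3 M
[IO3^-] = 2.7 × 10^-5 × (272/472) = 1.56 × 10^-5 M
La(IO3)3(s) ⇌ La^3+ + 3 IO3^-, so Q = [La^3+][IO3^-]^3
Q = (3.43 × 10^-3)(1.56 × 10^-5)^3 = 1.3 × 10^-17
Q < Ksp, so no precipitate of La(IO3)3 forms.

Q = 1.3 × 10^-17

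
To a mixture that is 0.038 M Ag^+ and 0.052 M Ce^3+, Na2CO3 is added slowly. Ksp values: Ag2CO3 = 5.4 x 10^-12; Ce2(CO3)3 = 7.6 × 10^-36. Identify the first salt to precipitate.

Ce2(CO3)3

Each salt begins to precipitate when Q = Ksp, i.e. when [CO3^2-] reaches its threshold.
For Ag2CO3: 5.4 x 10^-12 = (0.038)^2 × [CO3^2-]  ⇒  [CO3^2-] = 3.7 × 10^-9 M.
For Ce2(CO3)3: 7.6 × 10^-36 = (0.052)^2 × [CO3^2-]^3  ⇒  [CO3^2-] = 1.4 × 10^-11 M.
The salt with the lower threshold [CO3^2-] precipitates first: Ce2(CO3)3.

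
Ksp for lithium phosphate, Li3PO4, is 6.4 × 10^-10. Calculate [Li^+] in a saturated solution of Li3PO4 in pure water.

[Li^+] = 6.6 x 10^-3 M

Li3PO4(s) ⇌ 3 Li^+(aq) + PO4^3-(aq)
Ksp = [Li^+]^3[PO4^3-]
For each mole of Li3PO4 that dissolves: [Li^+] = 3s, [PO4^3-] = s.
So Ksp = (3s)^3 × s = 27s^4
s = (6.4 × 10^-10 / 27)^(1/4) = 2.21 × 10^-3 M
[Li^+] = 3s = 6.6 x 10^-3 M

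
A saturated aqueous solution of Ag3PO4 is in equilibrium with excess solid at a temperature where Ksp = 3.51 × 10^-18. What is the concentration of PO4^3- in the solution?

Ag3PO4(s) ⇌ 3 Ag^+ + PO4^3-
Ksp = [Ag^+]^3[PO4^3-]
If s mol/L of Ag3PO4 dissolves, [Ag^+] = 3s and [PO4^3-] = s.
Ksp = (3s)^3s = 27s^4
s^4 = 3.51 × 10^-18 / 27, so s = 1.899 × 10^-5 M
[PO4^3-] = s = 1.90 × 10^-5 M

[PO4^3-] = 1.90 x 10^-5 M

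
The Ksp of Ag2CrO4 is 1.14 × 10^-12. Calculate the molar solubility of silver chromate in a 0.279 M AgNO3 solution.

Ag2CrO4(s) <=> 2 Ag^+(aq) + CrO4^2-(aq)
Ksp = [Ag^+]^2[CrO4^2-]
Let s be the molar solubility in this solution. [Ag^+] = 0.279 + 2s ≈ 0.279, [CrO4^2-] = s (common-ion effect: Ag^+ is already 0.279 M).
Ksp ≈ (0.279)^2 × s
s = 1.46 x 10^-11 M
Check: 2s = 2.9 × 10^-11 ≪ 0.279, so the approximation is valid.

s = 1.46e-11 M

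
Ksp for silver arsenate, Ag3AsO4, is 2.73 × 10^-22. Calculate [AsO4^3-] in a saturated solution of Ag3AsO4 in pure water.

[AsO4^3-] = 1.78e-6 M

Ag3AsO4(s) <=> 3 Ag^+ + AsO4^3-
Ksp = [Ag^+]^3[AsO4^3-]
Let s = molar solubility. Then [Ag^+] = 3s and [AsO4^3-] = s.
Substituting: Ksp = (3s)^3s = 27s^4
Solving, s = (2.73 × 10^-22/27)^(1/4) = 1.783 x 10^-6 M
[AsO4^3-] = s = 1.78 × 10^-6 M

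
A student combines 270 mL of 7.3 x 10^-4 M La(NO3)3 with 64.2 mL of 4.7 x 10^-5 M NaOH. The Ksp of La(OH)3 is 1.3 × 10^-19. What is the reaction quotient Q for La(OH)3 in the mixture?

4.3 × 10^-19

Total volume = 270 + 64.2 = 334.2 mL.
[La^3+] = 7.3 × 10^-4 × (270/334.2) = 5.90 x 10^-4 M
[OH^-] = 4.7 × 10^-5 × (64.2/334.2) = 9.03 × 10^-6 M
La(OH)3(s) ⇌ La^3+ + 3 OH^-, so Q = [La^3+][OH^-]^3
Q = (5.90 × 10^-4)(9.03 × 10^-6)^3 = 4.3 x 10^-19
Q > Ksp, so La(OH)3 will precipitate.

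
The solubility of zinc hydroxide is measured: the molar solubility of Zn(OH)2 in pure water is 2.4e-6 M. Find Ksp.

Zn(OH)2(s) <=> Zn^2+(aq) + 2 OH^-(aq)
If s mol/L of Zn(OH)2 dissolves, [Zn^2+] = s and [OH^-] = 2s.
Ksp = [Zn^2+][OH^-]^2
Ksp = s(2s)^2 = 4s^3
Ksp = 4 × (2.4 x 10^-6)^3 = 5.5 × 10^-17

Ksp = 5.5 × 10^-17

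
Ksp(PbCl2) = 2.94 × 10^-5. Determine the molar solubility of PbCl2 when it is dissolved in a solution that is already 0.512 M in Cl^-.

1.12 × 10^-4 M

PbCl2(s) <=> Pb^2+(aq) + 2 Cl^-(aq)
Ksp = [Pb^2+][Cl^-]^2
Let s = moles of PbCl2 that dissolve per litre. [Pb^2+] = s, [Cl^-] = 0.512 + 2s ≈ 0.512 (Ksp is small, so little additional dissolves).
Ksp ≈ s × (0.512)^2
s = 1.12 × 10^-4 M
Check: 2s = 2.2 × 10^-4 ≪ 0.512, so the approximation is valid.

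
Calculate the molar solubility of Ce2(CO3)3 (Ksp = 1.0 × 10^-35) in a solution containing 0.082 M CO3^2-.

Ce2(CO3)3(s) ⇌ 2 Ce^3+(aq) + 3 CO3^2-(aq)
Ksp = [Ce^3+]^2[CO3^2-]^3
If s mol/L dissolves here, [Ce^3+] = 2s, [CO3^2-] = 0.082 + 3s ≈ 0.082 (Ksp is small, so little additional dissolves).
Ksp ≈ (2s)^2 × (0.082)^3
s = 6.7 × 10^-17 M
Check: 3s = 2.0 x 10^-16 ≪ 0.082, so the approximation is valid.

6.7e-17 M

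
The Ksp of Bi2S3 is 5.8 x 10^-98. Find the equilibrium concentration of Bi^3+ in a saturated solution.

[Bi^3+] ≈ 2.8 × 10^-20 M

Bi2S3(s) ⇌ 2 Bi^3+ + 3 S^2-
Ksp = [Bi^3+]^2[S^2-]^3
For each mole of Bi2S3 that dissolves: [Bi^3+] = 2s, [S^2-] = 3s.
So Ksp = (2s)^2 × (3s)^3 = 108s^5
s = (5.8 x 10^-98 / 108)^(1/5) = 1.40 x 10^-20 M
[Bi^3+] = 2s = 2.8 × 10^-20 M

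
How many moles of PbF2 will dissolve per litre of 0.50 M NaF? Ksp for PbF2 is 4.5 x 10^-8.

s ≈ 1.8 × 10^-7 M

PbF2(s) ⇌ Pb^2+ + 2 F^-
Ksp = [Pb^2+][F^-]^2
If s mol/L dissolves here, [Pb^2+] = s, [F^-] = 0.50 + 2s ≈ 0.50 (common-ion effect: F^- is already 0.50 M).
Ksp ≈ s × (0.50)^2
s = 1.8 × 10^-7 M
Check: 2s = 3.6 × 10^-7 ≪ 0.50, so the approximation is valid.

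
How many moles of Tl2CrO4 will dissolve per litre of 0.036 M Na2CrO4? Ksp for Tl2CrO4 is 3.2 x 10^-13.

1.5e-6 M

Tl2CrO4(s) ⇌ 2 Tl^+(aq) + CrO4^2-(aq)
Ksp = [Tl^+]^2[CrO4^2-]
Let s = moles of Tl2CrO4 that dissolve per litre. [Tl^+] = 2s, [CrO4^2-] = 0.036 + s ≈ 0.036 (Ksp is small, so little additional dissolves).
Ksp ≈ (2s)^2 × 0.036
s = 1.5 × 10^-6 M
Check: s = 1.5 × 10^-6 ≪ 0.036, so the approximation is valid.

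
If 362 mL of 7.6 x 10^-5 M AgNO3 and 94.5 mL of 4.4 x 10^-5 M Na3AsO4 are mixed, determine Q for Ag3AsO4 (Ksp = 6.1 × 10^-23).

2.0e-18

Total volume = 362 + 94.5 = 456.5 mL.
[Ag^+] = 7.6 × 10^-5 × (362/456.5) = 6.03 × 10^-5 M
[AsO4^3-] = 4.4 x 10^-5 × (94.5/456.5) = 9.11 × 10^-6 M
Ag3AsO4(s) ⇌ 3 Ag^+(aq) + AsO4^3-(aq), so Q = [Ag^+]^3[AsO4^3-]
Q = (6.03 × 10^-5)^3(9.11 × 10^-6) = 2.0 x 10^-18
Q > Ksp, so Ag3AsO4 will precipitate.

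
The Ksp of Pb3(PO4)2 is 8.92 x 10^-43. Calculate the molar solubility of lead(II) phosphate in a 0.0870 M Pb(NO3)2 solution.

Pb3(PO4)2(s) ⇌ 3 Pb^2+ + 2 PO4^3-
Ksp = [Pb^2+]^3[PO4^3-]^2
Let s be the molar solubility in this solution. [Pb^2+] = 0.0870 + 3s ≈ 0.0870, [PO4^3-] = 2s (Ksp is small, so little additional dissolves).
Ksp ≈ (0.0870)^3 × (2s)^2
s = 1.84 × 10^-20 M
Check: 3s = 5.5 x 10^-20 ≪ 0.0870, so the approximation is valid.

s ≈ 1.84e-20 M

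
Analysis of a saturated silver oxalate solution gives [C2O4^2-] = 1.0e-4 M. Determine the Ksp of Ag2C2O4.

Ag2C2O4(s) ⇌ 2 Ag^+ + C2O4^2-
Stoichiometry gives [Ag^+] = (2/1)[C2O4^2-] = 2.00 x 10^-4 M.
Ksp = [Ag^+]^2[C2O4^2-]
Ksp = (2.00 × 10^-4)^2 × 1.0 × 10^-4 = 4.0 × 10^-12

Ksp ≈ 4.0 × 10^-12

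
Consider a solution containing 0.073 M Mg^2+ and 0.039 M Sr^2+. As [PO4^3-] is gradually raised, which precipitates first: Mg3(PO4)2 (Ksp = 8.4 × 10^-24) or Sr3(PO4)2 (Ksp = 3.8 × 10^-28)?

Precipitation of each salt starts when its ion product equals its Ksp.
For Mg3(PO4)2: 8.4 × 10^-24 = (0.073)^3 × [PO4^3-]^2  ⇒  [PO4^3-] = 1.5 x 10^-10 M.
For Sr3(PO4)2: 3.8 × 10^-28 = (0.039)^3 × [PO4^3-]^2  ⇒  [PO4^3-] = 2.5 × 10^-12 M.
The salt with the lower threshold [PO4^3-] precipitates first: Sr3(PO4)2.

Sr3(PO4)2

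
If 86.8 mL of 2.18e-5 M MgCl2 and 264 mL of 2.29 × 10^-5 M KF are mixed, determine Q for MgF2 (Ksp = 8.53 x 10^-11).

Total volume = 86.8 + 264 = 350.8 mL.
[Mg^2+] = 2.18 × 10^-5 × (86.8/350.8) = 5.394 x 10^-6 M
[F^-] = 2.29 x 10^-5 × (264/350.8) = 1.723 × 10^-5 M
MgF2(s) <=> Mg^2+ + 2 F^-, so Q = [Mg^2+][F^-]^2
Q = (5.394 × 10^-6)(1.723 x 10^-5)^2 = 1.60 × 10^-15
Q < Ksp, so no precipitate of MgF2 forms.

Q ≈ 1.60 × 10^-15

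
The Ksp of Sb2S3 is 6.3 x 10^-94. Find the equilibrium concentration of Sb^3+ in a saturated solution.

[Sb^3+] = 1.8 x 10^-19 M

Sb2S3(s) ⇌ 2 Sb^3+(aq) + 3 S^2-(aq)
Ksp = [Sb^3+]^2[S^2-]^3
With molar solubility s: [Sb^3+] = 2s, [S^2-] = 3s.
So Ksp = (2s)^2 × (3s)^3 = 108s^5
s^5 = 6.3 x 10^-94 / 108, so s = 8.98 x 10^-20 M
[Sb^3+] = 2s = 1.8 × 10^-19 M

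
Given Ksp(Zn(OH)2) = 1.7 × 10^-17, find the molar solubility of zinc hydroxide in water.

Zn(OH)2(s) ⇌ Zn^2+(aq) + 2 OH^-(aq)
Ksp = [Zn^2+][OH^-]^2
With molar solubility s: [Zn^2+] = s, [OH^-] = 2s.
So Ksp = s × (2s)^2 = 4s^3
s = (1.7 × 10^-17 / 4)^(1/3) = 1.6 × 10^-6 M

s = 1.6 × 10^-6 M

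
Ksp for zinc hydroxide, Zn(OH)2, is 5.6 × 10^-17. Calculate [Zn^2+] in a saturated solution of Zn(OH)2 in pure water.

[Zn^2+] = 2.4e-6 M

Zn(OH)2(s) ⇌ Zn^2+(aq) + 2 OH^-(aq)
Ksp = [Zn^2+][OH^-]^2
For each mole of Zn(OH)2 that dissolves: [Zn^2+] = s, [OH^-] = 2s.
Ksp = s(2s)^2 = 4s^3
s^3 = 5.6 × 10^-17 / 4, so s = 2.41 × 10^-6 M
[Zn^2+] = s = 2.4 × 10^-6 M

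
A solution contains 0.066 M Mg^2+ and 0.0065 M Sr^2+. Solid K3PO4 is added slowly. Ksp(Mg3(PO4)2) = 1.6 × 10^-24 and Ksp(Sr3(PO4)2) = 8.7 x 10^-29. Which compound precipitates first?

Sr3(PO4)2

Each salt begins to precipitate when Q = Ksp, i.e. when [PO4^3-] reaches its threshold.
For Mg3(PO4)2: 1.6 × 10^-24 = (0.066)^3 × [PO4^3-]^2  ⇒  [PO4^3-] = 7.5 × 10^-11 M.
For Sr3(PO4)2: 8.7 x 10^-29 = (0.0065)^3 × [PO4^3-]^2  ⇒  [PO4^3-] = 1.8 × 10^-11 M.
The salt with the lower threshold [PO4^3-] precipitates first: Sr3(PO4)2.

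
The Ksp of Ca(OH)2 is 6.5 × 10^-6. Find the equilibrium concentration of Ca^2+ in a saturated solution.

[Ca^2+] ≈ 1.2 × 10^-2 M

Ca(OH)2(s) ⇌ Ca^2+(aq) + 2 OH^-(aq)
Ksp = [Ca^2+][OH^-]^2
With molar solubility s: [Ca^2+] = s, [OH^-] = 2s.
Ksp = s(2s)^2 = 4s^3
Solving, s = (6.5 × 10^-6/4)^(1/3) = 1.18 × 10^-2 M
[Ca^2+] = s = 1.2 × 10^-2 M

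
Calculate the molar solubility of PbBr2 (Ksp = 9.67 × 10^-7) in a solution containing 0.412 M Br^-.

5.70e-6 M

PbBr2(s) ⇌ Pb^2+(aq) + 2 Br^-(aq)
Ksp = [Pb^2+][Br^-]^2
Let s be the molar solubility in this solution. [Pb^2+] = s, [Br^-] = 0.412 + 2s ≈ 0.412 (common-ion effect: Br^- is already 0.412 M).
Ksp ≈ s × (0.412)^2
s = 5.70 × 10^-6 M
Check: 2s = 1.1 × 10^-5 ≪ 0.412, so the approximation is valid.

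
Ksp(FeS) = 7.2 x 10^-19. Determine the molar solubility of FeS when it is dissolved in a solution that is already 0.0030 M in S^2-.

s ≈ 2.4 × 10^-16 M

FeS(s) <=> Fe^2+ + S^2-
Ksp = [Fe^2+][S^2-]
Let s = moles of FeS that dissolve per litre. [Fe^2+] = s, [S^2-] = 0.0030 + s ≈ 0.0030 (common-ion effect: S^2- is already 0.0030 M).
Ksp ≈ s × 0.0030
s = 2.4 x 10^-16 M
Check: s = 2.4 × 10^-16 ≪ 0.0030, so the approximation is valid.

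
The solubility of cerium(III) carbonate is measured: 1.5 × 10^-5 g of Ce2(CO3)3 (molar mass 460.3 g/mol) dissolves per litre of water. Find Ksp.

Molar solubility s = (1.5 x 10^-5 g/L) / (460.3 g/mol) = 3.26 × 10^-8 M.
Ce2(CO3)3(s) ⇌ 2 Ce^3+(aq) + 3 CO3^2-(aq)
For each mole of Ce2(CO3)3 that dissolves: [Ce^3+] = 2s, [CO3^2-] = 3s.
Ksp = [Ce^3+]^2[CO3^2-]^3
So Ksp = (2s)^2 × (3s)^3 = 108s^5
Ksp = 108 × (3.26 x 10^-8)^5 = 4.0 × 10^-36

Ksp ≈ 4.0 × 10^-36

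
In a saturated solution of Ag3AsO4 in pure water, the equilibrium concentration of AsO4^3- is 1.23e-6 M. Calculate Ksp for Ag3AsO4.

6.18 × 10^-23

Ag3AsO4(s) ⇌ 3 Ag^+(aq) + AsO4^3-(aq)
Stoichiometry gives [Ag^+] = (3/1)[AsO4^3-] = 3.690 × 10^-6 M.
Ksp = [Ag^+]^3[AsO4^3-]
Ksp = (3.690 × 10^-6)^3 × 1.23 × 10^-6 = 6.18 × 10^-23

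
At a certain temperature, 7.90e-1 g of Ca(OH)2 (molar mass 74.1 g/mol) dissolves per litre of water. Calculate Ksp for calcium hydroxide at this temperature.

Molar solubility s = (7.90 × 10^-1 g/L) / (74.1 g/mol) = 1.066 × 10^-2 M.
Ca(OH)2(s) <=> Ca^2+(aq) + 2 OH^-(aq)
For each mole of Ca(OH)2 that dissolves: [Ca^2+] = s, [OH^-] = 2s.
Ksp = [Ca^2+][OH^-]^2
Substituting: Ksp = s(2s)^2 = 4s^3
Ksp = 4 × (1.066 × 10^-2)^3 = 4.85 × 10^-6

Ksp = 4.85 × 10^-6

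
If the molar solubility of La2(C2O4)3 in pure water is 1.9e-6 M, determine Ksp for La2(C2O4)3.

La2(C2O4)3(s) <=> 2 La^3+(aq) + 3 C2O4^2-(aq)
With molar solubility s: [La^3+] = 2s, [C2O4^2-] = 3s.
Ksp = [La^3+]^2[C2O4^2-]^3
So Ksp = (2s)^2 × (3s)^3 = 108s^5
With s = 1.9 × 10^-6: Ksp = 2.7 × 10^-27

Ksp = 2.7 x 10^-27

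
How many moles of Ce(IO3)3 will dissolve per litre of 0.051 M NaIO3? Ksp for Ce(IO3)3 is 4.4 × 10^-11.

Ce(IO3)3(s) ⇌ Ce^3+(aq) + 3 IO3^-(aq)
Ksp = [Ce^3+][IO3^-]^3
Let s = moles of Ce(IO3)3 that dissolve per litre. [Ce^3+] = s, [IO3^-] = 0.051 + 3s ≈ 0.051 (common-ion effect: IO3^- is already 0.051 M).
Ksp ≈ s × (0.051)^3
s = 3.3 × 10^-7 M
Check: 3s = 1.0 × 10^-6 ≪ 0.051, so the approximation is valid.

s ≈ 3.3e-7 M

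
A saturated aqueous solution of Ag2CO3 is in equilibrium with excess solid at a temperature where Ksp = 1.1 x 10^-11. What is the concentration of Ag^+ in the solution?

[Ag^+] = 2.8e-4 M

Ag2CO3(s) <=> 2 Ag^+(aq) + CO3^2-(aq)
Ksp = [Ag^+]^2[CO3^2-]
For each mole of Ag2CO3 that dissolves: [Ag^+] = 2s, [CO3^2-] = s.
Ksp = (2s)^2s = 4s^3
Solving, s = (1.1 x 10^-11/4)^(1/3) = 1.40 x 10^-4 M
[Ag^+] = 2s = 2.8 × 10^-4 M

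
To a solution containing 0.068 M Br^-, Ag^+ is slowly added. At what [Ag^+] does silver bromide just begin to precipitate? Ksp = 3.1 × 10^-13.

[Ag^+] = 4.6e-12 M

AgBr(s) ⇌ Ag^+(aq) + Br^-(aq)
Ksp = [Ag^+][Br^-]
Precipitation begins when Q = Ksp. With [Br^-] = 0.068 M:
3.1 × 10^-13 = (0.068) × [Ag^+]
[Ag^+] = (3.1 × 10^-13 / 6.8 × 10^-2) = 4.6 × 10^-12 M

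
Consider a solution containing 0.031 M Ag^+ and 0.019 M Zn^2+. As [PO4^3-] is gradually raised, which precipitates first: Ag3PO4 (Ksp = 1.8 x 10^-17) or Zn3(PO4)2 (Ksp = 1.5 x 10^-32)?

Zn3(PO4)2

Precipitation of each salt starts when its ion product equals its Ksp.
For Ag3PO4: 1.8 x 10^-17 = (0.031)^3 × [PO4^3-]  ⇒  [PO4^3-] = 6.0 x 10^-13 M.
For Zn3(PO4)2: 1.5 x 10^-32 = (0.019)^3 × [PO4^3-]^2  ⇒  [PO4^3-] = 4.7 × 10^-14 M.
The salt with the lower threshold [PO4^3-] precipitates first: Zn3(PO4)2.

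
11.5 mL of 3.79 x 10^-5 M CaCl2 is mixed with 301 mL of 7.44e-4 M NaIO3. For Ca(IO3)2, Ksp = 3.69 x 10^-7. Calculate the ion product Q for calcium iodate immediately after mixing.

Total volume = 11.5 + 301 = 312.5 mL.
[Ca^2+] = 3.79 x 10^-5 × (11.5/312.5) = 1.395 × 10^-6 M
[IO3^-] = 7.44 × 10^-4 × (301/312.5) = 7.166 × 10^-4 M
Ca(IO3)2(s) ⇌ Ca^2+(aq) + 2 IO3^-(aq), so Q = [Ca^2+][IO3^-]^2
Q = (1.395 × 10^-6)(7.166 x 10^-4)^2 = 7.16 × 10^-13
Q < Ksp, so no precipitate of Ca(IO3)2 forms.

7.16e-13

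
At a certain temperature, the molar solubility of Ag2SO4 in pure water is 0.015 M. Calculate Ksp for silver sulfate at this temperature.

Ag2SO4(s) ⇌ 2 Ag^+ + SO4^2-
For each mole of Ag2SO4 that dissolves: [Ag^+] = 2s, [SO4^2-] = s.
Ksp = [Ag^+]^2[SO4^2-]
Ksp = (2s)^2s = 4s^3
Ksp = 4 × (1.5 × 10^-2)^3 = 1.4 × 10^-5

1.4 x 10^-5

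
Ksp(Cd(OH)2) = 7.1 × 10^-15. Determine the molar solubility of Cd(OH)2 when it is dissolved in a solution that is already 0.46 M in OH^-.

s ≈ 3.4e-14 M

Cd(OH)2(s) ⇌ Cd^2+ + 2 OH^-
Ksp = [Cd^2+][OH^-]^2
Let s = moles of Cd(OH)2 that dissolve per litre. [Cd^2+] = s, [OH^-] = 0.46 + 2s ≈ 0.46 (Ksp is small, so little additional dissolves).
Ksp ≈ s × (0.46)^2
s = 3.4 × 10^-14 M
Check: 2s = 6.7 × 10^-14 ≪ 0.46, so the approximation is valid.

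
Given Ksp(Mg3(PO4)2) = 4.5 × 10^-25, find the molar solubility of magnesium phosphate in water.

s = 5.3 × 10^-6 M

Mg3(PO4)2(s) <=> 3 Mg^2+ + 2 PO4^3-
Ksp = [Mg^2+]^3[PO4^3-]^2
With molar solubility s: [Mg^2+] = 3s, [PO4^3-] = 2s.
Substituting: Ksp = (3s)^3(2s)^2 = 108s^5
s = (4.5 × 10^-25 / 108)^(1/5) = 5.3 × 10^-6 M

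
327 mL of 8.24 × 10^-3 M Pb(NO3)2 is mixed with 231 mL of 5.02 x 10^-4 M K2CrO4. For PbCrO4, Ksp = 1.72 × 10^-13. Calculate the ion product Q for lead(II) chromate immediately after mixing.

Total volume = 327 + 231 = 558 mL.
[Pb^2+] = 8.24 × 10^-3 × (327/558) = 4.829 × 10^-3 M
[CrO4^2-] = 5.02 x 10^-4 × (231/558) = 2.078 × 10^-4 M
PbCrO4(s) <=> Pb^2+ + CrO4^2-, so Q = [Pb^2+][CrO4^2-]
Q = (4.829 × 10^-3)(2.078 x 10^-4) = 1.00 × 10^-6
Q > Ksp, so PbCrO4 will precipitate.

1.00e-6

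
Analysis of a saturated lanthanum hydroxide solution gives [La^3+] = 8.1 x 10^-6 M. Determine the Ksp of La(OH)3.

La(OH)3(s) <=> La^3+ + 3 OH^-
Stoichiometry gives [OH^-] = (3/1)[La^3+] = 2.43 × 10^-5 M.
Ksp = [La^3+][OH^-]^3
Ksp = 8.1 x 10^-6 × (2.43 × 10^-5)^3 = 1.2 × 10^-19

Ksp = 1.2 × 10^-19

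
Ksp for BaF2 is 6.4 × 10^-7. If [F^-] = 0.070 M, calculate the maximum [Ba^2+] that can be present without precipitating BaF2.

[Ba^2+] ≈ 1.3 × 10^-4 M

BaF2(s) <=> Ba^2+(aq) + 2 F^-(aq)
Ksp = [Ba^2+][F^-]^2
Precipitation begins when Q = Ksp. With [F^-] = 0.070 M:
6.4 × 10^-7 = (0.070)^2 × [Ba^2+]
[Ba^2+] = (6.4 × 10^-7 / 4.90 × 10^-3) = 1.3 × 10^-4 M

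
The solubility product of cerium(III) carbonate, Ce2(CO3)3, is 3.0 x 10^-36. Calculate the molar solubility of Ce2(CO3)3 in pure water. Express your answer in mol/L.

Ce2(CO3)3(s) ⇌ 2 Ce^3+(aq) + 3 CO3^2-(aq)
Ksp = [Ce^3+]^2[CO3^2-]^3
If s mol/L of Ce2(CO3)3 dissolves, [Ce^3+] = 2s and [CO3^2-] = 3s.
So Ksp = (2s)^2 × (3s)^3 = 108s^5
Solving, s = (3.0 x 10^-36/108)^(1/5) = 3.1 x 10^-8 M

3.1 × 10^-8 M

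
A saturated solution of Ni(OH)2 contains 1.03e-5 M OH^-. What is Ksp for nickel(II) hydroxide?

Ni(OH)2(s) ⇌ Ni^2+(aq) + 2 OH^-(aq)
Stoichiometry gives [Ni^2+] = (1/2)[OH^-] = 5.150 × 10^-6 M.
Ksp = [Ni^2+][OH^-]^2
Ksp = 5.150 × 10^-6 × (1.03 x 10^-5)^2 = 5.46 × 10^-16

Ksp ≈ 5.46 × 10^-16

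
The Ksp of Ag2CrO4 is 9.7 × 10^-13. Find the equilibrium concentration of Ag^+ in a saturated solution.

Ag2CrO4(s) ⇌ 2 Ag^+(aq) + CrO4^2-(aq)
Ksp = [Ag^+]^2[CrO4^2-]
Let s = molar solubility. Then [Ag^+] = 2s and [CrO4^2-] = s.
Substituting: Ksp = (2s)^2s = 4s^3
Solving, s = (9.7 × 10^-13/4)^(1/3) = 6.24 x 10^-5 M
[Ag^+] = 2s = 1.2 × 10^-4 M

[Ag^+] ≈ 1.2e-4 M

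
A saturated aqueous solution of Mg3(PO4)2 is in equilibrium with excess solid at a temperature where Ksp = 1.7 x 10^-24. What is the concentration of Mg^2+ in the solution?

Mg3(PO4)2(s) <=> 3 Mg^2+(aq) + 2 PO4^3-(aq)
Ksp = [Mg^2+]^3[PO4^3-]^2
Let s = molar solubility. Then [Mg^2+] = 3s and [PO4^3-] = 2s.
Substituting: Ksp = (3s)^3(2s)^2 = 108s^5
Solving, s = (1.7 x 10^-24/108)^(1/5) = 6.91 × 10^-6 M
[Mg^2+] = 3s = 2.1 × 10^-5 M

[Mg^2+] = 2.1e-5 M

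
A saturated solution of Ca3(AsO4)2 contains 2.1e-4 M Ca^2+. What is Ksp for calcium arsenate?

Ksp ≈ 1.8e-19

Ca3(AsO4)2(s) ⇌ 3 Ca^2+ + 2 AsO4^3-
Stoichiometry gives [AsO4^3-] = (2/3)[Ca^2+] = 1.40 x 10^-4 M.
Ksp = [Ca^2+]^3[AsO4^3-]^2
Ksp = (2.1 × 10^-4)^3 × (1.40 x 10^-4)^2 = 1.8 × 10^-19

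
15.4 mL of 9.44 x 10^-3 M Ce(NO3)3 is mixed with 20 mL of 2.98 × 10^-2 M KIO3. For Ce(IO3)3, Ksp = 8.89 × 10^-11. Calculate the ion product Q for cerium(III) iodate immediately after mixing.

Total volume = 15.4 + 20 = 35.4 mL.
[Ce^3+] = 9.44 × 10^-3 × (15.4/35.4) = 4.107 × 10^-3 M
[IO3^-] = 2.98 × 10^-2 × (20/35.4) = 1.684 × 10^-2 M
Ce(IO3)3(s) ⇌ Ce^3+(aq) + 3 IO3^-(aq), so Q = [Ce^3+][IO3^-]^3
Q = (4.107 × 10^-3)(1.684 × 10^-2)^3 = 1.96 × 10^-8
Q > Ksp, so Ce(IO3)3 will precipitate.

Q ≈ 1.96e-8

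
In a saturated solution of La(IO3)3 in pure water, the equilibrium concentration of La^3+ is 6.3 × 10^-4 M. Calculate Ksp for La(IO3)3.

Ksp = 4.3e-12

La(IO3)3(s) ⇌ La^3+(aq) + 3 IO3^-(aq)
Stoichiometry gives [IO3^-] = (3/1)[La^3+] = 1.89 × 10^-3 M.
Ksp = [La^3+][IO3^-]^3
Ksp = 6.3 x 10^-4 × (1.89 × 10^-3)^3 = 4.3 x 10^-12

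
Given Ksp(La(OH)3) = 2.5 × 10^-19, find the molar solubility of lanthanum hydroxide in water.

s = 9.8 × 10^-6 M

La(OH)3(s) ⇌ La^3+ + 3 OH^-
Ksp = [La^3+][OH^-]^3
Let s = molar solubility. Then [La^3+] = s and [OH^-] = 3s.
So Ksp = s × (3s)^3 = 27s^4
Solving, s = (2.5 × 10^-19/27)^(1/4) = 9.8 x 10^-6 M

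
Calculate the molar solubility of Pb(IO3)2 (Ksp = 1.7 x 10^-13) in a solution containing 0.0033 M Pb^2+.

Pb(IO3)2(s) ⇌ Pb^2+(aq) + 2 IO3^-(aq)
Ksp = [Pb^2+][IO3^-]^2
If s mol/L dissolves here, [Pb^2+] = 0.0033 + s ≈ 0.0033, [IO3^-] = 2s (since the Pb^2+ already present dominates).
Ksp ≈ 0.0033 × (2s)^2
s = 3.6 × 10^-6 M
Check: s = 3.6 x 10^-6 ≪ 0.0033, so the approximation is valid.

3.6 x 10^-6 M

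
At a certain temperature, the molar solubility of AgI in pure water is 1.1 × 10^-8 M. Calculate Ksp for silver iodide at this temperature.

AgI(s) ⇌ Ag^+ + I^-
Let s = molar solubility. Then [Ag^+] = s and [I^-] = s.
Ksp = [Ag^+][I^-]
Ksp = (s)(s) = s^2
With s = 1.1 × 10^-8: Ksp = 1.2 × 10^-16

1.2 × 10^-16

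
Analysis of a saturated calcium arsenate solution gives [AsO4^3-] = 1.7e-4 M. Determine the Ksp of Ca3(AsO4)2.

Ca3(AsO4)2(s) <=> 3 Ca^2+ + 2 AsO4^3-
Stoichiometry gives [Ca^2+] = (3/2)[AsO4^3-] = 2.55 × 10^-4 M.
Ksp = [Ca^2+]^3[AsO4^3-]^2
Ksp = (2.55 x 10^-4)^3 × (1.7 × 10^-4)^2 = 4.8 × 10^-19

4.8 x 10^-19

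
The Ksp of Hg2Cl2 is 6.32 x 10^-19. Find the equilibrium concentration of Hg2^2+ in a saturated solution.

Hg2Cl2(s) <=> Hg2^2+ + 2 Cl^-
Ksp = [Hg2^2+][Cl^-]^2
If s mol/L of Hg2Cl2 dissolves, [Hg2^2+] = s and [Cl^-] = 2s.
Ksp = s(2s)^2 = 4s^3
Solving, s = (6.32 x 10^-19/4)^(1/3) = 5.406 × 10^-7 M
[Hg2^2+] = s = 5.41 × 10^-7 M

[Hg2^2+] = 5.41 × 10^-7 M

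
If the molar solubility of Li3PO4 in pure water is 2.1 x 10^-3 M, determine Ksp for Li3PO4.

Li3PO4(s) ⇌ 3 Li^+(aq) + PO4^3-(aq)
If s mol/L of Li3PO4 dissolves, [Li^+] = 3s and [PO4^3-] = s.
Ksp = [Li^+]^3[PO4^3-]
Ksp = (3s)^3s = 27s^4
With s = 2.1 × 10^-3: Ksp = 5.3 x 10^-10

Ksp ≈ 5.3e-10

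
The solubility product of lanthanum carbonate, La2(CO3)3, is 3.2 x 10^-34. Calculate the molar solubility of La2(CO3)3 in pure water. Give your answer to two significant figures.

s ≈ 7.8 × 10^-8 M

La2(CO3)3(s) ⇌ 2 La^3+(aq) + 3 CO3^2-(aq)
Ksp = [La^3+]^2[CO3^2-]^3
If s mol/L of La2(CO3)3 dissolves, [La^3+] = 2s and [CO3^2-] = 3s.
Ksp = (2s)^2(3s)^3 = 108s^5
Solving, s = (3.2 x 10^-34/108)^(1/5) = 7.8 × 10^-8 M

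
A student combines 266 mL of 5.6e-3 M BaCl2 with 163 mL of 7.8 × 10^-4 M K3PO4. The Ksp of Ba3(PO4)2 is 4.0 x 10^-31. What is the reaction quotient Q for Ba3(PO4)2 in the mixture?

Total volume = 266 + 163 = 429 mL.
[Ba^2+] = 5.6 × 10^-3 × (266/429) = 3.47 × 10^-3 M
[PO4^3-] = 7.8 × 10^-4 × (163/429) = 2.96 x 10^-4 M
Ba3(PO4)2(s) ⇌ 3 Ba^2+ + 2 PO4^3-, so Q = [Ba^2+]^3[PO4^3-]^2
Q = (3.47 × 10^-3)^3(2.96 × 10^-4)^2 = 3.7 × 10^-15
Q > Ksp, so Ba3(PO4)2 will precipitate.

Q ≈ 3.7e-15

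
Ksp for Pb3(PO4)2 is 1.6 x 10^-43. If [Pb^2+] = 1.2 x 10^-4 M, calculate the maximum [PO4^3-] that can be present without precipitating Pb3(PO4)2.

Pb3(PO4)2(s) ⇌ 3 Pb^2+(aq) + 2 PO4^3-(aq)
Ksp = [Pb^2+]^3[PO4^3-]^2
Precipitation begins when Q = Ksp. With [Pb^2+] = 1.2 x 10^-4 M:
1.6 x 10^-43 = (1.2 x 10^-4)^3 × [PO4^3-]^2
[PO4^3-] = (1.6 x 10^-43 / 1.73 × 10^-12)^(1/2) = 3.0 × 10^-16 M

[PO4^3-] = 3.0e-16 M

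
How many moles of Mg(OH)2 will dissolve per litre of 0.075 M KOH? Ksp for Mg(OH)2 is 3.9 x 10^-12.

6.9e-10 M

Mg(OH)2(s) ⇌ Mg^2+(aq) + 2 OH^-(aq)
Ksp = [Mg^2+][OH^-]^2
Let s = moles of Mg(OH)2 that dissolve per litre. [Mg^2+] = s, [OH^-] = 0.075 + 2s ≈ 0.075 (since OH^- from KOH dominates).
Ksp ≈ s × (0.075)^2
s = 6.9 x 10^-10 M
Check: 2s = 1.4 × 10^-9 ≪ 0.075, so the approximation is valid.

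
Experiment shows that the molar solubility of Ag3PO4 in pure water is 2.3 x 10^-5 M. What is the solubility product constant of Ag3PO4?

Ag3PO4(s) ⇌ 3 Ag^+(aq) + PO4^3-(aq)
If s mol/L of Ag3PO4 dissolves, [Ag^+] = 3s and [PO4^3-] = s.
Ksp = [Ag^+]^3[PO4^3-]
Substituting: Ksp = (3s)^3s = 27s^4
Ksp = 27 × (2.3 × 10^-5)^4 = 7.6 × 10^-18

7.6 × 10^-18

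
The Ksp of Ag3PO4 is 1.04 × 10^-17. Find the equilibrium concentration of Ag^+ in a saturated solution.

Ag3PO4(s) ⇌ 3 Ag^+(aq) + PO4^3-(aq)
Ksp = [Ag^+]^3[PO4^3-]
With molar solubility s: [Ag^+] = 3s, [PO4^3-] = s.
Ksp = (3s)^3s = 27s^4
s^4 = 1.04 × 10^-17 / 27, so s = 2.491 x 10^-5 M
[Ag^+] = 3s = 7.47 × 10^-5 M

[Ag^+] ≈ 7.47 × 10^-5 M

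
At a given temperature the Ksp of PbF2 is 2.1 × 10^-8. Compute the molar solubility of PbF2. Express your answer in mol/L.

s = 1.7 × 10^-3 M

PbF2(s) <=> Pb^2+(aq) + 2 F^-(aq)
Ksp = [Pb^2+][F^-]^2
If s mol/L of PbF2 dissolves, [Pb^2+] = s and [F^-] = 2s.
Substituting: Ksp = s(2s)^2 = 4s^3
s^3 = 2.1 × 10^-8 / 4, so s = 1.7 × 10^-3 M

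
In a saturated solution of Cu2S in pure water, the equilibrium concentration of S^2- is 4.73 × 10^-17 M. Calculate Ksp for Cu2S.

Ksp ≈ 4.23e-49

Cu2S(s) <=> 2 Cu^+(aq) + S^2-(aq)
Stoichiometry gives [Cu^+] = (2/1)[S^2-] = 9.460 × 10^-17 M.
Ksp = [Cu^+]^2[S^2-]
Ksp = (9.460 × 10^-17)^2 × 4.73 x 10^-17 = 4.23 × 10^-49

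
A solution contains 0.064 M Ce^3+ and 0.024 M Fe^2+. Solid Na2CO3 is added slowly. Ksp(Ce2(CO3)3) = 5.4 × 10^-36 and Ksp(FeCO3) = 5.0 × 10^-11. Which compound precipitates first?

Precipitation of each salt starts when its ion product equals its Ksp.
For Ce2(CO3)3: 5.4 × 10^-36 = (0.064)^2 × [CO3^2-]^3  ⇒  [CO3^2-] = 1.1 × 10^-11 M.
For FeCO3: 5.0 × 10^-11 = 0.024 × [CO3^2-]  ⇒  [CO3^2-] = 2.1 × 10^-9 M.
The salt with the lower threshold [CO3^2-] precipitates first: Ce2(CO3)3.

Ce2(CO3)3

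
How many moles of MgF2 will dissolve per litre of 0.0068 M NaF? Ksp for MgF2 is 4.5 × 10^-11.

s = 9.7 × 10^-7 M

MgF2(s) ⇌ Mg^2+(aq) + 2 F^-(aq)
Ksp = [Mg^2+][F^-]^2
Let s be the molar solubility in this solution. [Mg^2+] = s, [F^-] = 0.0068 + 2s ≈ 0.0068 (Ksp is small, so little additional dissolves).
Ksp ≈ s × (0.0068)^2
s = 9.7 × 10^-7 M
Check: 2s = 1.9 × 10^-6 ≪ 0.0068, so the approximation is valid.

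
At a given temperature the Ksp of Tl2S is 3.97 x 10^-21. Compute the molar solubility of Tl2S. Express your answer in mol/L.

Tl2S(s) <=> 2 Tl^+ + S^2-
Ksp = [Tl^+]^2[S^2-]
With molar solubility s: [Tl^+] = 2s, [S^2-] = s.
Ksp = (2s)^2s = 4s^3
s^3 = 3.97 x 10^-21 / 4, so s = 9.97 × 10^-8 M

s = 9.97 × 10^-8 M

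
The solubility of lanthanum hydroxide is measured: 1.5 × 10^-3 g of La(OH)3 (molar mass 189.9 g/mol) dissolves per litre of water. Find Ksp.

Ksp ≈ 1.1e-19

Molar solubility s = (1.5 × 10^-3 g/L) / (189.9 g/mol) = 7.90 × 10^-6 M.
La(OH)3(s) ⇌ La^3+(aq) + 3 OH^-(aq)
For each mole of La(OH)3 that dissolves: [La^3+] = s, [OH^-] = 3s.
Ksp = [La^3+][OH^-]^3
So Ksp = s × (3s)^3 = 27s^4
Ksp = 27 × (7.90 × 10^-6)^4 = 1.1 × 10^-19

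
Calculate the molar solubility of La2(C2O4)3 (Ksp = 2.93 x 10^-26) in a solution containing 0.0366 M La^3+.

La2(C2O4)3(s) ⇌ 2 La^3+(aq) + 3 C2O4^2-(aq)
Ksp = [La^3+]^2[C2O4^2-]^3
If s mol/L dissolves here, [La^3+] = 0.0366 + 2s ≈ 0.0366, [C2O4^2-] = 3s (common-ion effect: La^3+ is already 0.0366 M).
Ksp ≈ (0.0366)^2 × (3s)^3
s = 9.32 x 10^-9 M
Check: 2s = 1.9 x 10^-8 ≪ 0.0366, so the approximation is valid.

9.32 × 10^-9 M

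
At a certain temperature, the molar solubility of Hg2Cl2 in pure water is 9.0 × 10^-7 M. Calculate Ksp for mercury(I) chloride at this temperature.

Ksp ≈ 2.9 × 10^-18

Hg2Cl2(s) ⇌ Hg2^2+(aq) + 2 Cl^-(aq)
With molar solubility s: [Hg2^2+] = s, [Cl^-] = 2s.
Ksp = [Hg2^2+][Cl^-]^2
Substituting: Ksp = s(2s)^2 = 4s^3
Ksp = 4 × (9.0 × 10^-7)^3 = 2.9 × 10^-18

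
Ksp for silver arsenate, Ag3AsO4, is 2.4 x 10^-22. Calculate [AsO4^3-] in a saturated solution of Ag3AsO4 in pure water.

Ag3AsO4(s) <=> 3 Ag^+(aq) + AsO4^3-(aq)
Ksp = [Ag^+]^3[AsO4^3-]
Let s = molar solubility. Then [Ag^+] = 3s and [AsO4^3-] = s.
Substituting: Ksp = (3s)^3s = 27s^4
Solving, s = (2.4 x 10^-22/27)^(1/4) = 1.73 × 10^-6 M
[AsO4^3-] = s = 1.7 × 10^-6 M

[AsO4^3-] ≈ 1.7 × 10^-6 M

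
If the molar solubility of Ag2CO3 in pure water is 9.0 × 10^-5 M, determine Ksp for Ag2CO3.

2.9 × 10^-12

Ag2CO3(s) <=> 2 Ag^+(aq) + CO3^2-(aq)
With molar solubility s: [Ag^+] = 2s, [CO3^2-] = s.
Ksp = [Ag^+]^2[CO3^2-]
Substituting: Ksp = (2s)^2s = 4s^3
With s = 9.0 × 10^-5: Ksp = 2.9 x 10^-12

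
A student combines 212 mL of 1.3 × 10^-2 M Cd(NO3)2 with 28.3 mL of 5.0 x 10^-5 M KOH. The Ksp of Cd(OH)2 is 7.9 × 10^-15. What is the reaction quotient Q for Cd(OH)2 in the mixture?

Q = 4.0e-13

Total volume = 212 + 28.3 = 240.3 mL.
[Cd^2+] = 1.3 × 10^-2 × (212/240.3) = 1.15 x 10^-2 M
[OH^-] = 5.0 x 10^-5 × (28.3/240.3) = 5.89 x 10^-6 M
Cd(OH)2(s) ⇌ Cd^2+(aq) + 2 OH^-(aq), so Q = [Cd^2+][OH^-]^2
Q = (1.15 × 10^-2)(5.89 x 10^-6)^2 = 4.0 × 10^-13
Q > Ksp, so Cd(OH)2 will precipitate.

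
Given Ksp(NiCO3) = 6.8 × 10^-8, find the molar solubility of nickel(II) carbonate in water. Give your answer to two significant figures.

NiCO3(s) ⇌ Ni^2+ + CO3^2-
Ksp = [Ni^2+][CO3^2-]
Let s = molar solubility. Then [Ni^2+] = s and [CO3^2-] = s.
Ksp = s^2
s = √(6.8 × 10^-8) = 2.6 × 10^-4 M

s ≈ 2.6 x 10^-4 M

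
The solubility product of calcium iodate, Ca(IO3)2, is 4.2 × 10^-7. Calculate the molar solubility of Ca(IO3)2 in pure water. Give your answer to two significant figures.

Ca(IO3)2(s) ⇌ Ca^2+ + 2 IO3^-
Ksp = [Ca^2+][IO3^-]^2
Let s = molar solubility. Then [Ca^2+] = s and [IO3^-] = 2s.
Substituting: Ksp = s(2s)^2 = 4s^3
s = (4.2 × 10^-7 / 4)^(1/3) = 4.7 × 10^-3 M

4.7 x 10^-3 M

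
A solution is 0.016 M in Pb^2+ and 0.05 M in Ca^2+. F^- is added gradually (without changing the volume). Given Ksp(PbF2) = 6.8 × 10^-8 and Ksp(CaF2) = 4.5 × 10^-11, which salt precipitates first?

CaF2

Each salt begins to precipitate when Q = Ksp, i.e. when [F^-] reaches its threshold.
For PbF2: 6.8 × 10^-8 = 0.016 × [F^-]^2  ⇒  [F^-] = 2.1 x 10^-3 M.
For CaF2: 4.5 × 10^-11 = 0.05 × [F^-]^2  ⇒  [F^-] = 3.0 x 10^-5 M.
The salt with the lower threshold [F^-] precipitates first: CaF2.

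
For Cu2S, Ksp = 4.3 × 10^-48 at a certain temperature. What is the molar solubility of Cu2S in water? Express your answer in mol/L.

1.0 × 10^-16 M

Cu2S(s) ⇌ 2 Cu^+(aq) + S^2-(aq)
Ksp = [Cu^+]^2[S^2-]
If s mol/L of Cu2S dissolves, [Cu^+] = 2s and [S^2-] = s.
Ksp = (2s)^2s = 4s^3
s^3 = 4.3 × 10^-48 / 4, so s = 1.0 × 10^-16 M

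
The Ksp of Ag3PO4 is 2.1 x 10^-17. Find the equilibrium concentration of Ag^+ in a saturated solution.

[Ag^+] = 8.9 × 10^-5 M

Ag3PO4(s) ⇌ 3 Ag^+(aq) + PO4^3-(aq)
Ksp = [Ag^+]^3[PO4^3-]
With molar solubility s: [Ag^+] = 3s, [PO4^3-] = s.
Ksp = (3s)^3s = 27s^4
Solving, s = (2.1 x 10^-17/27)^(1/4) = 2.97 × 10^-5 M
[Ag^+] = 3s = 8.9 × 10^-5 M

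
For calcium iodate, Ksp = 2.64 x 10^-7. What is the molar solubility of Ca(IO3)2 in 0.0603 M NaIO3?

s = 7.26 × 10^-5 M

Ca(IO3)2(s) ⇌ Ca^2+(aq) + 2 IO3^-(aq)
Ksp = [Ca^2+][IO3^-]^2
Let s = moles of Ca(IO3)2 that dissolve per litre. [Ca^2+] = s, [IO3^-] = 0.0603 + 2s ≈ 0.0603 (Ksp is small, so little additional dissolves).
Ksp ≈ s × (0.0603)^2
s = 7.26 × 10^-5 M
Check: 2s = 1.5 x 10^-4 ≪ 0.0603, so the approximation is valid.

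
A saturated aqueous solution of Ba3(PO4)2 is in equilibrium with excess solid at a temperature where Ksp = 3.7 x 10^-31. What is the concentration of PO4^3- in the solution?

Ba3(PO4)2(s) <=> 3 Ba^2+ + 2 PO4^3-
Ksp = [Ba^2+]^3[PO4^3-]^2
With molar solubility s: [Ba^2+] = 3s, [PO4^3-] = 2s.
Substituting: Ksp = (3s)^3(2s)^2 = 108s^5
Solving, s = (3.7 x 10^-31/108)^(1/5) = 3.21 × 10^-7 M
[PO4^3-] = 2s = 6.4 × 10^-7 M

[PO4^3-] = 6.4 × 10^-7 M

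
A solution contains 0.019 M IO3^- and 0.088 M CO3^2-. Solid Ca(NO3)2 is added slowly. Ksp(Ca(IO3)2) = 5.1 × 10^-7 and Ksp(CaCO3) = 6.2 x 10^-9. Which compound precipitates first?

CaCO3

Precipitation of each salt starts when its ion product equals its Ksp.
For Ca(IO3)2: 5.1 × 10^-7 = (0.019)^2 × [Ca^2+]  ⇒  [Ca^2+] = 1.4 × 10^-3 M.
For CaCO3: 6.2 x 10^-9 = 0.088 × [Ca^2+]  ⇒  [Ca^2+] = 7.0 × 10^-8 M.
The salt with the lower threshold [Ca^2+] precipitates first: CaCO3.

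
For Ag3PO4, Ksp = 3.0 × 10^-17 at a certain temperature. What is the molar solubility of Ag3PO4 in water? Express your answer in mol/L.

s ≈ 3.2e-5 M

Ag3PO4(s) <=> 3 Ag^+(aq) + PO4^3-(aq)
Ksp = [Ag^+]^3[PO4^3-]
Let s = molar solubility. Then [Ag^+] = 3s and [PO4^3-] = s.
So Ksp = (3s)^3 × s = 27s^4
s = (3.0 × 10^-17 / 27)^(1/4) = 3.2 x 10^-5 M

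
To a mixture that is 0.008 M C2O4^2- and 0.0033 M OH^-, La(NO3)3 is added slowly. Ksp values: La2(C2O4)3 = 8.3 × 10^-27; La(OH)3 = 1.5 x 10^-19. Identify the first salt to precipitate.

Each salt begins to precipitate when Q = Ksp, i.e. when [La^3+] reaches its threshold.
For La2(C2O4)3: 8.3 × 10^-27 = (0.008)^3 × [La^3+]^2  ⇒  [La^3+] = 1.3 x 10^-10 M.
For La(OH)3: 1.5 x 10^-19 = (0.0033)^3 × [La^3+]  ⇒  [La^3+] = 4.2 × 10^-12 M.
The salt with the lower threshold [La^3+] precipitates first: La(OH)3.

La(OH)3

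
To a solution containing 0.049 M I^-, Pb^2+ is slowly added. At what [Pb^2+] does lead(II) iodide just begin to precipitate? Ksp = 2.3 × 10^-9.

9.6 x 10^-7 M

PbI2(s) ⇌ Pb^2+(aq) + 2 I^-(aq)
Ksp = [Pb^2+][I^-]^2
Precipitation begins when Q = Ksp. With [I^-] = 0.049 M:
2.3 × 10^-9 = (0.049)^2 × [Pb^2+]
[Pb^2+] = (2.3 × 10^-9 / 2.40 x 10^-3) = 9.6 × 10^-7 M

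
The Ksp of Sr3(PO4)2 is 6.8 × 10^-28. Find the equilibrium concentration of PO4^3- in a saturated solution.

Sr3(PO4)2(s) ⇌ 3 Sr^2+(aq) + 2 PO4^3-(aq)
Ksp = [Sr^2+]^3[PO4^3-]^2
For each mole of Sr3(PO4)2 that dissolves: [Sr^2+] = 3s, [PO4^3-] = 2s.
Ksp = (3s)^3(2s)^2 = 108s^5
s^5 = 6.8 × 10^-28 / 108, so s = 1.44 x 10^-6 M
[PO4^3-] = 2s = 2.9 × 10^-6 M

[PO4^3-] = 2.9 × 10^-6 M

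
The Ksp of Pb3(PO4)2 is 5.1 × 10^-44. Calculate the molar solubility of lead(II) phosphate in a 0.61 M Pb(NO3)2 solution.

Pb3(PO4)2(s) ⇌ 3 Pb^2+ + 2 PO4^3-
Ksp = [Pb^2+]^3[PO4^3-]^2
Let s be the molar solubility in this solution. [Pb^2+] = 0.61 + 3s ≈ 0.61, [PO4^3-] = 2s (Ksp is small, so little additional dissolves).
Ksp ≈ (0.61)^3 × (2s)^2
s = 2.4 × 10^-22 M
Check: 3s = 7.1 × 10^-22 ≪ 0.61, so the approximation is valid.

s ≈ 2.4 × 10^-22 M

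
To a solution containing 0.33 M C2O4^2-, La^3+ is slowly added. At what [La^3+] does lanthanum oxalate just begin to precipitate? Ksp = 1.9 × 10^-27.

La2(C2O4)3(s) ⇌ 2 La^3+ + 3 C2O4^2-
Ksp = [La^3+]^2[C2O4^2-]^3
Precipitation begins when Q = Ksp. With [C2O4^2-] = 0.33 M:
1.9 × 10^-27 = (0.33)^3 × [La^3+]^2
[La^3+] = (1.9 × 10^-27 / 3.59 × 10^-2)^(1/2) = 2.3 × 10^-13 M

2.3 × 10^-13 M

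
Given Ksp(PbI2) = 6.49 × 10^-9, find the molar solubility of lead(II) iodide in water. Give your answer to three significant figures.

s = 1.18 × 10^-3 M

PbI2(s) <=> Pb^2+ + 2 I^-
Ksp = [Pb^2+][I^-]^2
Let s = molar solubility. Then [Pb^2+] = s and [I^-] = 2s.
Substituting: Ksp = s(2s)^2 = 4s^3
Solving, s = (6.49 × 10^-9/4)^(1/3) = 1.18 × 10^-3 M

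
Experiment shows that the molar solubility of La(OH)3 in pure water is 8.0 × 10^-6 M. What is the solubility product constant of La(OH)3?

La(OH)3(s) ⇌ La^3+ + 3 OH^-
For each mole of La(OH)3 that dissolves: [La^3+] = s, [OH^-] = 3s.
Ksp = [La^3+][OH^-]^3
So Ksp = s × (3s)^3 = 27s^4
Ksp = 27 × (8.0 × 10^-6)^4 = 1.1 x 10^-19

1.1e-19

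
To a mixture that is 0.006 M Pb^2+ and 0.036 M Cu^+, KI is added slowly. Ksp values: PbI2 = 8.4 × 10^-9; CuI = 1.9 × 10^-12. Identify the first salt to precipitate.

CuI

Precipitation of each salt starts when its ion product equals its Ksp.
For PbI2: 8.4 × 10^-9 = 0.006 × [I^-]^2  ⇒  [I^-] = 1.2 × 10^-3 M.
For CuI: 1.9 × 10^-12 = 0.036 × [I^-]  ⇒  [I^-] = 5.3 x 10^-11 M.
The salt with the lower threshold [I^-] precipitates first: CuI.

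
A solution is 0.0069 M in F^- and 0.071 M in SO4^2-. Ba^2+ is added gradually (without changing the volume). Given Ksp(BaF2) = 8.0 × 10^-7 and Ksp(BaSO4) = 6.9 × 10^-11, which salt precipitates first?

BaSO4

Each salt begins to precipitate when Q = Ksp, i.e. when [Ba^2+] reaches its threshold.
For BaF2: 8.0 × 10^-7 = (0.0069)^2 × [Ba^2+]  ⇒  [Ba^2+] = 1.7 × 10^-2 M.
For BaSO4: 6.9 × 10^-11 = 0.071 × [Ba^2+]  ⇒  [Ba^2+] = 9.7 × 10^-10 M.
The salt with the lower threshold [Ba^2+] precipitates first: BaSO4.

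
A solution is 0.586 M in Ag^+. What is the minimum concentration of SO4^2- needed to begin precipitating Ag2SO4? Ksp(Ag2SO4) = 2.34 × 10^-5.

6.81 × 10^-5 M

Ag2SO4(s) <=> 2 Ag^+ + SO4^2-
Ksp = [Ag^+]^2[SO4^2-]
Precipitation begins when Q = Ksp. With [Ag^+] = 0.586 M:
2.34 × 10^-5 = (0.586)^2 × [SO4^2-]
[SO4^2-] = (2.34 × 10^-5 / 3.434 × 10^-1) = 6.81 × 10^-5 M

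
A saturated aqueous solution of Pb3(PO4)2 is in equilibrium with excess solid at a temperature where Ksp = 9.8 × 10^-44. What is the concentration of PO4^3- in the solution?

Pb3(PO4)2(s) ⇌ 3 Pb^2+(aq) + 2 PO4^3-(aq)
Ksp = [Pb^2+]^3[PO4^3-]^2
With molar solubility s: [Pb^2+] = 3s, [PO4^3-] = 2s.
Substituting: Ksp = (3s)^3(2s)^2 = 108s^5
Solving, s = (9.8 × 10^-44/108)^(1/5) = 9.81 × 10^-10 M
[PO4^3-] = 2s = 2.0 × 10^-9 M

[PO4^3-] ≈ 2.0 × 10^-9 M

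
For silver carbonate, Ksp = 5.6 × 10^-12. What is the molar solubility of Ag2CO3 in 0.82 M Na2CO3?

s ≈ 1.3 × 10^-6 M

Ag2CO3(s) ⇌ 2 Ag^+ + CO3^2-
Ksp = [Ag^+]^2[CO3^2-]
If s mol/L dissolves here, [Ag^+] = 2s, [CO3^2-] = 0.82 + s ≈ 0.82 (Ksp is small, so little additional dissolves).
Ksp ≈ (2s)^2 × 0.82
s = 1.3 × 10^-6 M
Check: s = 1.3 × 10^-6 ≪ 0.82, so the approximation is valid.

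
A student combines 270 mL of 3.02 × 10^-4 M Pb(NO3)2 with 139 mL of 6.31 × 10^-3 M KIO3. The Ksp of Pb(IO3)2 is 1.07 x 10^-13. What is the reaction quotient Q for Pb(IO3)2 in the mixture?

Q = 9.17e-10

Total volume = 270 + 139 = 409 mL.
[Pb^2+] = 3.02 x 10^-4 × (270/409) = 1.994 × 10^-4 M
[IO3^-] = 6.31 x 10^-3 × (139/409) = 2.144 x 10^-3 M
Pb(IO3)2(s) ⇌ Pb^2+(aq) + 2 IO3^-(aq), so Q = [Pb^2+][IO3^-]^2
Q = (1.994 × 10^-4)(2.144 × 10^-3)^2 = 9.17 x 10^-10
Q > Ksp, so Pb(IO3)2 will precipitate.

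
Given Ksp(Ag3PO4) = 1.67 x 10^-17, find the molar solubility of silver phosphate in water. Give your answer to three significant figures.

s ≈ 2.80e-5 M

Ag3PO4(s) <=> 3 Ag^+ + PO4^3-
Ksp = [Ag^+]^3[PO4^3-]
With molar solubility s: [Ag^+] = 3s, [PO4^3-] = s.
So Ksp = (3s)^3 × s = 27s^4
s = (1.67 x 10^-17 / 27)^(1/4) = 2.80 × 10^-5 M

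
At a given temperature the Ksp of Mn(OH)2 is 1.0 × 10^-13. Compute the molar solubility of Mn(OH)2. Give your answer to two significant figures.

s ≈ 2.9e-5 M

Mn(OH)2(s) ⇌ Mn^2+ + 2 OH^-
Ksp = [Mn^2+][OH^-]^2
For each mole of Mn(OH)2 that dissolves: [Mn^2+] = s, [OH^-] = 2s.
So Ksp = s × (2s)^2 = 4s^3
s^3 = 1.0 × 10^-13 / 4, so s = 2.9 x 10^-5 M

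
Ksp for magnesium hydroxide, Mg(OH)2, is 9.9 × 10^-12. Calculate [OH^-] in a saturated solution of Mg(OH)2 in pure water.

[OH^-] ≈ 2.7 × 10^-4 M

Mg(OH)2(s) ⇌ Mg^2+ + 2 OH^-
Ksp = [Mg^2+][OH^-]^2
For each mole of Mg(OH)2 that dissolves: [Mg^2+] = s, [OH^-] = 2s.
Ksp = s(2s)^2 = 4s^3
s^3 = 9.9 × 10^-12 / 4, so s = 1.35 x 10^-4 M
[OH^-] = 2s = 2.7 x 10^-4 M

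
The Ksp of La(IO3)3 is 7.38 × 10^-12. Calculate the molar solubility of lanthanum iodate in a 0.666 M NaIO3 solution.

s ≈ 2.50 × 10^-11 M

La(IO3)3(s) <=> La^3+(aq) + 3 IO3^-(aq)
Ksp = [La^3+][IO3^-]^3
If s mol/L dissolves here, [La^3+] = s, [IO3^-] = 0.666 + 3s ≈ 0.666 (common-ion effect: IO3^- is already 0.666 M).
Ksp ≈ s × (0.666)^3
s = 2.50 × 10^-11 M
Check: 3s = 7.5 × 10^-11 ≪ 0.666, so the approximation is valid.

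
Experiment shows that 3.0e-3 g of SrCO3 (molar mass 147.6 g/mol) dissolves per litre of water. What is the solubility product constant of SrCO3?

4.1e-10

Molar solubility s = (3.0 × 10^-3 g/L) / (147.6 g/mol) = 2.03 x 10^-5 M.
SrCO3(s) ⇌ Sr^2+(aq) + CO3^2-(aq)
For each mole of SrCO3 that dissolves: [Sr^2+] = s, [CO3^2-] = s.
Ksp = [Sr^2+][CO3^2-]
Ksp = s^2
With s = 2.03 x 10^-5: Ksp = 4.1 × 10^-10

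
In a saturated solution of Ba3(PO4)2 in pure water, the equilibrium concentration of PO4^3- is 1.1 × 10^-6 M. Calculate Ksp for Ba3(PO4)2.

Ba3(PO4)2(s) <=> 3 Ba^2+(aq) + 2 PO4^3-(aq)
Stoichiometry gives [Ba^2+] = (3/2)[PO4^3-] = 1.65 × 10^-6 M.
Ksp = [Ba^2+]^3[PO4^3-]^2
Ksp = (1.65 × 10^-6)^3 × (1.1 × 10^-6)^2 = 5.4 x 10^-30

Ksp = 5.4 x 10^-30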